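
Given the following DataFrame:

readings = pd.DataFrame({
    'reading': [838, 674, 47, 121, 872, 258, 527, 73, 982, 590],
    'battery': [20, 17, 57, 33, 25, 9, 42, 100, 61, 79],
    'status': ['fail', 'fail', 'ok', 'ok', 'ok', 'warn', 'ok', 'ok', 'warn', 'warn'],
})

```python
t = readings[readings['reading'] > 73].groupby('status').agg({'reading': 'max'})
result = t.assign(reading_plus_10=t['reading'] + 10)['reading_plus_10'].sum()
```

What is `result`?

filter rows where reading > 73:
   reading  battery status
0      838       20   fail
1      674       17   fail
3      121       33     ok
4      872       25     ok
5      258        9   warn
6      527       42     ok
8      982       61   warn
9      590       79   warn
group by status, max of reading:
        reading
status         
fail        838
ok          872
warn        982
add column reading_plus_10 = t['reading'] + 10:
        reading  reading_plus_10
status                          
fail        838              848
ok          872              882
warn        982              992

2722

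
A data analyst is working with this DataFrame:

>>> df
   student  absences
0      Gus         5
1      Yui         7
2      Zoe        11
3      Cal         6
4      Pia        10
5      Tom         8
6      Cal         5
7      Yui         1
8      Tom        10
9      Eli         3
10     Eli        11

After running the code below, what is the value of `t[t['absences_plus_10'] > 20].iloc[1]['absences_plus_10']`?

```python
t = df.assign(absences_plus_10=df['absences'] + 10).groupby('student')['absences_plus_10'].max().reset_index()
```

add column absences_plus_10 = df['absences'] + 10:
   student  absences  absences_plus_10
0      Gus         5                15
1      Yui         7                17
2      Zoe        11                21
3      Cal         6                16
4      Pia        10                20
5      Tom         8                18
6      Cal         5                15
7      Yui         1                11
8      Tom        10                20
9      Eli         3                13
10     Eli        11                21
group by student, max of absences_plus_10:
student
Cal    16
Eli    21
Gus    15
Pia    20
Tom    20
Yui    17
Zoe    21
Name: absences_plus_10, dtype: int64
reset_index():
  student  absences_plus_10
0     Cal                16
1     Eli                21
2     Gus                15
3     Pia                20
4     Tom                20
5     Yui                17
6     Zoe                21
filter rows where absences_plus_10 > 20:
  student  absences_plus_10
1     Eli                21
6     Zoe                21

21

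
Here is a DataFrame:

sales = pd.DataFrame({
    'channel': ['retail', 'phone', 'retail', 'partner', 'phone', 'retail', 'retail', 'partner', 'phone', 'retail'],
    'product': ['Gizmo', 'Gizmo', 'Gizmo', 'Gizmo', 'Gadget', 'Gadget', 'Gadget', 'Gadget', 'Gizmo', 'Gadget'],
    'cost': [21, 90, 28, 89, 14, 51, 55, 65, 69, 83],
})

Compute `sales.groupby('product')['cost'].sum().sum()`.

group by product, sum of cost:
product
Gadget    268
Gizmo     297
Name: cost, dtype: int64
Taking the sum of the resulting series gives 565.

565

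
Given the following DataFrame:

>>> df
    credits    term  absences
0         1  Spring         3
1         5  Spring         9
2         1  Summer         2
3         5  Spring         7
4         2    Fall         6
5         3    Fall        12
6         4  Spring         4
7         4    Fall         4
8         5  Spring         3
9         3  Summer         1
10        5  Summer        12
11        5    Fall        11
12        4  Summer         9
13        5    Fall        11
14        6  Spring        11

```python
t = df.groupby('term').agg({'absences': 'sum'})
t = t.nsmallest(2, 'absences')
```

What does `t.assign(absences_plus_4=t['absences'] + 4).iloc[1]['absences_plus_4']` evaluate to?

group by term, sum of absences:
        absences
term            
Fall          44
Spring        37
Summer        24
take 2 rows with smallest absences:
        absences
term            
Summer        24
Spring        37
add column absences_plus_4 = t['absences'] + 4:
        absences  absences_plus_4
term                             
Summer        24               28
Spring        37               41
Taking the value at position 1, column 'absences_plus_4' gives 41.

41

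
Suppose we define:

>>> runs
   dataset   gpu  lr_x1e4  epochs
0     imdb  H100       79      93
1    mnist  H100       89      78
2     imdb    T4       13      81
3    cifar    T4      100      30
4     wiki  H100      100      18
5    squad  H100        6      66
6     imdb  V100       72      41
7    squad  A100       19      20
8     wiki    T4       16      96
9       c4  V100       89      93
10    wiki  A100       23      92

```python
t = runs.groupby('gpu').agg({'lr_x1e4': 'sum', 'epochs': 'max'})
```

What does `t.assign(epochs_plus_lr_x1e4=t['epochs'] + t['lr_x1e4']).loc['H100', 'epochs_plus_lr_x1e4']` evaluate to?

group by gpu: sum(lr_x1e4), max(epochs):
      lr_x1e4  epochs
gpu                  
A100       42      92
H100      274      93
T4        129      96
V100      161      93
add column epochs_plus_lr_x1e4 = t['epochs'] + t['lr_x1e4']:
      lr_x1e4  epochs  epochs_plus_lr_x1e4
gpu                                       
A100       42      92                  134
H100      274      93                  367
T4        129      96                  225
V100      161      93                  254
Finally, value at row 'H100', column 'epochs_plus_lr_x1e4' = 367.

367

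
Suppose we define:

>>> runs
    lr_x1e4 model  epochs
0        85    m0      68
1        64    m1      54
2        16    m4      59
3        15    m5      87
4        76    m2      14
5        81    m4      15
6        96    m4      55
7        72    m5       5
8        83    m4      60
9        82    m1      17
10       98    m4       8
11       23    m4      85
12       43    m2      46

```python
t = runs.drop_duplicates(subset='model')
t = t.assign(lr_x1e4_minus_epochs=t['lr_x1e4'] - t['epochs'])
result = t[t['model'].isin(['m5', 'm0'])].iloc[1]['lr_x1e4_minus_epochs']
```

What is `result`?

-72

drop duplicate model (keep=first):
   lr_x1e4 model  epochs
0       85    m0      68
1       64    m1      54
2       16    m4      59
3       15    m5      87
4       76    m2      14
add column lr_x1e4_minus_epochs = t['lr_x1e4'] - t['epochs']:
   lr_x1e4 model  epochs  lr_x1e4_minus_epochs
0       85    m0      68                    17
1       64    m1      54                    10
2       16    m4      59                   -43
3       15    m5      87                   -72
4       76    m2      14                    62
filter rows where model in ['m5', 'm0']:
   lr_x1e4 model  epochs  lr_x1e4_minus_epochs
0       85    m0      68                    17
3       15    m5      87                   -72
Finally, value at position 1, column 'lr_x1e4_minus_epochs' = -72.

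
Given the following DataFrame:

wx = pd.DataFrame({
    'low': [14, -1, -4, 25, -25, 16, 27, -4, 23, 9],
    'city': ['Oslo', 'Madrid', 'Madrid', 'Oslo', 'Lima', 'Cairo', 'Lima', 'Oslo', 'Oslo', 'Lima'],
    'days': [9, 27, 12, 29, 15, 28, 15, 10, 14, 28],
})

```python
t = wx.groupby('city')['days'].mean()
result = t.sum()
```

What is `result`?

group by city, mean of days:
city
Cairo     28.000000
Lima      19.333333
Madrid    19.500000
Oslo      15.500000
Name: days, dtype: float64
Then the sum of the resulting series: 82.3333333333

82.3333333333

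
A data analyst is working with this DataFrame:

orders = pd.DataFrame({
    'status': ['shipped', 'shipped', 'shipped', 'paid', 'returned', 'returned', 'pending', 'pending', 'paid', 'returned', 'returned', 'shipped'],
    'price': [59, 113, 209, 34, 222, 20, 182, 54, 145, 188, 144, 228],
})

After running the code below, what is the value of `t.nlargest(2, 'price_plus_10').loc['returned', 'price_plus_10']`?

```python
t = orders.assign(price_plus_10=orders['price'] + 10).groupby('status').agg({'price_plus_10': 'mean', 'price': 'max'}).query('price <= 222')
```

add column price_plus_10 = orders['price'] + 10:
      status  price  price_plus_10
0    shipped     59             69
1    shipped    113            123
2    shipped    209            219
3       paid     34             44
4   returned    222            232
5   returned     20             30
6    pending    182            192
7    pending     54             64
8       paid    145            155
9   returned    188            198
10  returned    144            154
11   shipped    228            238
group by status: mean(price_plus_10), max(price):
          price_plus_10  price
status                        
paid              99.50    145
pending          128.00    182
returned         153.50    222
shipped          162.25    228
filter rows where price <= 222:
          price_plus_10  price
status                        
paid               99.5    145
pending           128.0    182
returned          153.5    222
take 2 rows with largest price_plus_10:
          price_plus_10  price
status                        
returned          153.5    222
pending           128.0    182
So loc['returned', 'price_plus_10'] = 153.5.

153.5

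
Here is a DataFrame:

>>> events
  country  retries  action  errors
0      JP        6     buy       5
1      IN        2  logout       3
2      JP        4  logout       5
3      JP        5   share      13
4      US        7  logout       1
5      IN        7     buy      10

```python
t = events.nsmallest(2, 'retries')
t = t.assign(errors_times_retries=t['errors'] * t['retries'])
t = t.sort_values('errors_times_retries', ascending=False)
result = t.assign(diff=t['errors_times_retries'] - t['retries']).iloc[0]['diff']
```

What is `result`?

take 2 rows with smallest retries:
  country  retries  action  errors
1      IN        2  logout       3
2      JP        4  logout       5
add column errors_times_retries = t['errors'] * t['retries']:
  country  retries  action  errors  errors_times_retries
1      IN        2  logout       3                     6
2      JP        4  logout       5                    20
sort by errors_times_retries descending:
  country  retries  action  errors  errors_times_retries
2      JP        4  logout       5                    20
1      IN        2  logout       3                     6
add column diff = t['errors_times_retries'] - t['retries']:
  country  retries  action  errors  errors_times_retries  diff
2      JP        4  logout       5                    20    16
1      IN        2  logout       3                     6     4
Taking the value at position 0, column 'diff' gives 16.

16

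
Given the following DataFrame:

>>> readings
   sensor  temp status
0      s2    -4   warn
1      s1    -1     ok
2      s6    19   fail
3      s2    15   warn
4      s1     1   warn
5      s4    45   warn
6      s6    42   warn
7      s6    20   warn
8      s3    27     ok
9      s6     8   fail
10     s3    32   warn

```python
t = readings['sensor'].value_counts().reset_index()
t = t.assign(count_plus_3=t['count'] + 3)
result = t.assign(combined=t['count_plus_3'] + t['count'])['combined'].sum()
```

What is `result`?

value_counts of sensor:
sensor
s6    4
s2    2
s1    2
s3    2
s4    1
Name: count, dtype: int64
reset_index():
  sensor  count
0     s6      4
1     s2      2
2     s1      2
3     s3      2
4     s4      1
add column count_plus_3 = t['count'] + 3:
  sensor  count  count_plus_3
0     s6      4             7
1     s2      2             5
2     s1      2             5
3     s3      2             5
4     s4      1             4
add column combined = t['count_plus_3'] + t['count']:
  sensor  count  count_plus_3  combined
0     s6      4             7        11
1     s2      2             5         7
2     s1      2             5         7
3     s3      2             5         7
4     s4      1             4         5
Reading off the sum of column 'combined', we get 37.

37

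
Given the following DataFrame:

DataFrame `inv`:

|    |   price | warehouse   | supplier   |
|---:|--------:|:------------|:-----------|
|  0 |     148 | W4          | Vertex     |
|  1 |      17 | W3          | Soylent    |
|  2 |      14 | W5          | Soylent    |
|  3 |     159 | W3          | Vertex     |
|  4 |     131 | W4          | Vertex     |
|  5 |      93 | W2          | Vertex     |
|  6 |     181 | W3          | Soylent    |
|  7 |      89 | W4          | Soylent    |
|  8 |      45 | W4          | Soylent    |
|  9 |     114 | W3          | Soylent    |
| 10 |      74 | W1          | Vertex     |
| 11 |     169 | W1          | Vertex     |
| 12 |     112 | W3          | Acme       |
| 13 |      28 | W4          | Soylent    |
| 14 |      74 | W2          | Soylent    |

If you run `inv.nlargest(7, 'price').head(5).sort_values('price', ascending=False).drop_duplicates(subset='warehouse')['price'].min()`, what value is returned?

take 7 rows with largest price:
    price warehouse supplier
6     181        W3  Soylent
11    169        W1   Vertex
3     159        W3   Vertex
0     148        W4   Vertex
4     131        W4   Vertex
9     114        W3  Soylent
12    112        W3     Acme
take first 5 rows:
    price warehouse supplier
6     181        W3  Soylent
11    169        W1   Vertex
3     159        W3   Vertex
0     148        W4   Vertex
4     131        W4   Vertex
sort by price descending:
    price warehouse supplier
6     181        W3  Soylent
11    169        W1   Vertex
3     159        W3   Vertex
0     148        W4   Vertex
4     131        W4   Vertex
drop duplicate warehouse (keep=first):
    price warehouse supplier
6     181        W3  Soylent
11    169        W1   Vertex
0     148        W4   Vertex
Then the min of column 'price': 148

148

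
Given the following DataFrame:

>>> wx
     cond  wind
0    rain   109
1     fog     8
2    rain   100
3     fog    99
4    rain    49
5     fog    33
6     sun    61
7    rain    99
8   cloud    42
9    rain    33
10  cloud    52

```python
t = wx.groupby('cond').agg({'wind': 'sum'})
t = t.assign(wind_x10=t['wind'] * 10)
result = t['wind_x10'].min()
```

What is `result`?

group by cond, sum of wind:
       wind
cond       
cloud    94
fog     140
rain    390
sun      61
add column wind_x10 = t['wind'] * 10:
       wind  wind_x10
cond                 
cloud    94       940
fog     140      1400
rain    390      3900
sun      61       610

610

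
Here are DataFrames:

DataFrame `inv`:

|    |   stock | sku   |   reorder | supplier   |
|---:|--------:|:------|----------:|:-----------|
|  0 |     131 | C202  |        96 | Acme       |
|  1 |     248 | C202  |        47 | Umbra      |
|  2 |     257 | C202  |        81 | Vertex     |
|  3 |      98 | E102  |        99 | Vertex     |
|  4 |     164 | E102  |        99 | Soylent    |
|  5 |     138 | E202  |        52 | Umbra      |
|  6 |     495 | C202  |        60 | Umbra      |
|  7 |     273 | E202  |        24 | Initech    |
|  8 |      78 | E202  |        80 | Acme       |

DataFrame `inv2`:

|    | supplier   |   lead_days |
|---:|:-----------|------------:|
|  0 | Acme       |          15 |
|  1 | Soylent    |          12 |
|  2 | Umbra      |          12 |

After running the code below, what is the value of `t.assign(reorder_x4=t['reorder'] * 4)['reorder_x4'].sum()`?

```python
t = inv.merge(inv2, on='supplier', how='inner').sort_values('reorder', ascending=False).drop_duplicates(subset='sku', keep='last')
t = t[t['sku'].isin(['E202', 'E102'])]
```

merge on 'supplier' (how='inner') → 6 rows:
   stock   sku  reorder supplier  lead_days
0    131  C202       96     Acme         15
1    248  C202       47    Umbra         12
2    164  E102       99  Soylent         12
3    138  E202       52    Umbra         12
4    495  C202       60    Umbra         12
5     78  E202       80     Acme         15
sort by reorder descending:
   stock   sku  reorder supplier  lead_days
2    164  E102       99  Soylent         12
0    131  C202       96     Acme         15
5     78  E202       80     Acme         15
4    495  C202       60    Umbra         12
3    138  E202       52    Umbra         12
1    248  C202       47    Umbra         12
drop duplicate sku (keep=last):
   stock   sku  reorder supplier  lead_days
2    164  E102       99  Soylent         12
3    138  E202       52    Umbra         12
1    248  C202       47    Umbra         12
filter rows where sku in ['E202', 'E102']:
   stock   sku  reorder supplier  lead_days
2    164  E102       99  Soylent         12
3    138  E202       52    Umbra         12
add column reorder_x4 = t['reorder'] * 4:
   stock   sku  reorder supplier  lead_days  reorder_x4
2    164  E102       99  Soylent         12         396
3    138  E202       52    Umbra         12         208
Reading off the sum of column 'reorder_x4', we get 604.

604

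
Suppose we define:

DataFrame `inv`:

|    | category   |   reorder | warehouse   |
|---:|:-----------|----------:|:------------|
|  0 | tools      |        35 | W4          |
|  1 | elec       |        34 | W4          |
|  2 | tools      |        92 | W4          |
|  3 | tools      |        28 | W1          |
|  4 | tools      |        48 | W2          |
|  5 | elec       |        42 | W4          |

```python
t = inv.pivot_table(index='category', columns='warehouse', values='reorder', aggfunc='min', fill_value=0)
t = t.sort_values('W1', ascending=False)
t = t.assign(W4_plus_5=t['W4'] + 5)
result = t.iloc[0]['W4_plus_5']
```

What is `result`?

40

pivot: rows=category, cols=warehouse, min(reorder):
warehouse  W1  W2  W4
category             
elec        0   0  34
tools      28  48  35
sort by W1 descending:
warehouse  W1  W2  W4
category             
tools      28  48  35
elec        0   0  34
add column W4_plus_5 = t['W4'] + 5:
warehouse  W1  W2  W4  W4_plus_5
category                        
tools      28  48  35         40
elec        0   0  34         39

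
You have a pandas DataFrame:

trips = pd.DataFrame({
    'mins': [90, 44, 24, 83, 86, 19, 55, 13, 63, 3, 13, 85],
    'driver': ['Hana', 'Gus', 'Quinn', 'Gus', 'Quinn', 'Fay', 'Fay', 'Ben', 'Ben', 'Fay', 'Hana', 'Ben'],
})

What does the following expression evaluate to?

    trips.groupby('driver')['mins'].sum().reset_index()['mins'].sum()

group by driver, sum of mins:
driver
Ben      161
Fay       77
Gus      127
Hana     103
Quinn    110
Name: mins, dtype: int64
reset_index():
  driver  mins
0    Ben   161
1    Fay    77
2    Gus   127
3   Hana   103
4  Quinn   110
Finally, sum of column 'mins' = 578.

578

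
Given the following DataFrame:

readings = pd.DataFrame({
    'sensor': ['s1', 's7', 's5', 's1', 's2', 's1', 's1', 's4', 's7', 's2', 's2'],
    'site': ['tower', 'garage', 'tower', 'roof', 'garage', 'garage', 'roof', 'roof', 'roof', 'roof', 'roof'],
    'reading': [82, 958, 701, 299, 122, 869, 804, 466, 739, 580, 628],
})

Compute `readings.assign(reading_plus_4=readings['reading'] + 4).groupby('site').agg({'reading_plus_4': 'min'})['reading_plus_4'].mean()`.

171.666666667

add column reading_plus_4 = readings['reading'] + 4:
   sensor    site  reading  reading_plus_4
0      s1   tower       82              86
1      s7  garage      958             962
2      s5   tower      701             705
3      s1    roof      299             303
4      s2  garage      122             126
5      s1  garage      869             873
6      s1    roof      804             808
7      s4    roof      466             470
8      s7    roof      739             743
9      s2    roof      580             584
10     s2    roof      628             632
group by site, min of reading_plus_4:
        reading_plus_4
site                  
garage             126
roof               303
tower               86
The mean of column 'reading_plus_4' is 171.666666667.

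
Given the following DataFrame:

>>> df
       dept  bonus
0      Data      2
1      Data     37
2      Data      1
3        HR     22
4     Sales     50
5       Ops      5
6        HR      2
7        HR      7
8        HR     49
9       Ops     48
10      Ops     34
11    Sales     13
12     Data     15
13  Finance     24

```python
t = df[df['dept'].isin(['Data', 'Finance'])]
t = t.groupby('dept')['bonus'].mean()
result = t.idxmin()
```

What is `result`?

Data

filter rows where dept in ['Data', 'Finance']:
       dept  bonus
0      Data      2
1      Data     37
2      Data      1
12     Data     15
13  Finance     24
group by dept, mean of bonus:
dept
Data       13.75
Finance    24.00
Name: bonus, dtype: float64
So idxmin() = Data.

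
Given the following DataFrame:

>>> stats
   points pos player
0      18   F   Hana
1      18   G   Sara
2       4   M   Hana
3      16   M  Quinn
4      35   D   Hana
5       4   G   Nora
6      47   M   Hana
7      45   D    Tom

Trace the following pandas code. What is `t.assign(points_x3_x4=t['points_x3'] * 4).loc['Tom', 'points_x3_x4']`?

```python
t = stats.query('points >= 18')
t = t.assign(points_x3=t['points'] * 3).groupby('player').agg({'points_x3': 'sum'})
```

540

filter rows where points >= 18:
   points pos player
0      18   F   Hana
1      18   G   Sara
4      35   D   Hana
6      47   M   Hana
7      45   D    Tom
add column points_x3 = t['points'] * 3:
   points pos player  points_x3
0      18   F   Hana         54
1      18   G   Sara         54
4      35   D   Hana        105
6      47   M   Hana        141
7      45   D    Tom        135
group by player, sum of points_x3:
        points_x3
player           
Hana          300
Sara           54
Tom           135
add column points_x3_x4 = t['points_x3'] * 4:
        points_x3  points_x3_x4
player                         
Hana          300          1200
Sara           54           216
Tom           135           540
The value at row 'Tom', column 'points_x3_x4' is 540.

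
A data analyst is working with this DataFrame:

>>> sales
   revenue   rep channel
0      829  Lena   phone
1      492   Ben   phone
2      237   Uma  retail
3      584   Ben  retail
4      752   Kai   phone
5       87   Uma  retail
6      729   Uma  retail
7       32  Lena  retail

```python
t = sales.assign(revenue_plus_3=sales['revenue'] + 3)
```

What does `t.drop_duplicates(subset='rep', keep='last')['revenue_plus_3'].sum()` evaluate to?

add column revenue_plus_3 = sales['revenue'] + 3:
   revenue   rep channel  revenue_plus_3
0      829  Lena   phone             832
1      492   Ben   phone             495
2      237   Uma  retail             240
3      584   Ben  retail             587
4      752   Kai   phone             755
5       87   Uma  retail              90
6      729   Uma  retail             732
7       32  Lena  retail              35
drop duplicate rep (keep=last):
   revenue   rep channel  revenue_plus_3
3      584   Ben  retail             587
4      752   Kai   phone             755
6      729   Uma  retail             732
7       32  Lena  retail              35
Finally, sum of column 'revenue_plus_3' = 2109.

2109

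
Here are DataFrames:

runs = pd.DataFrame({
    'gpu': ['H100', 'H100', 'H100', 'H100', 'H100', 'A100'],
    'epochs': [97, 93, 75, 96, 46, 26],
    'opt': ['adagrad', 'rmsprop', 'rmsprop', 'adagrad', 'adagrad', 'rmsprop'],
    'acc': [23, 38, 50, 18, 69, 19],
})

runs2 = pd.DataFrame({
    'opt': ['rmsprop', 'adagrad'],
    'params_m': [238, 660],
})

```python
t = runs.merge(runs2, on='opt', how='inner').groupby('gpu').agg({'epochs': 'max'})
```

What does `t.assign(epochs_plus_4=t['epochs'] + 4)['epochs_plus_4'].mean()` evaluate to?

65.5

merge on 'opt' (how='inner') → 6 rows:
    gpu  epochs      opt  acc  params_m
0  H100      97  adagrad   23       660
1  H100      93  rmsprop   38       238
2  H100      75  rmsprop   50       238
3  H100      96  adagrad   18       660
4  H100      46  adagrad   69       660
5  A100      26  rmsprop   19       238
group by gpu, max of epochs:
      epochs
gpu         
A100      26
H100      97
add column epochs_plus_4 = t['epochs'] + 4:
      epochs  epochs_plus_4
gpu                        
A100      26             30
H100      97            101
Hence 65.5.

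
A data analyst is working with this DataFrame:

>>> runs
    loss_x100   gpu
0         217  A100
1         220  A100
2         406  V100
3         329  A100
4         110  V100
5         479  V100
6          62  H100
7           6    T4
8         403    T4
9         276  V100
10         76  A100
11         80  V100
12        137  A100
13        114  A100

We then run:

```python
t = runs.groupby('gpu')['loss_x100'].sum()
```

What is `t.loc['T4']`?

group by gpu, sum of loss_x100:
gpu
A100    1093
H100      62
T4       409
V100    1351
Name: loss_x100, dtype: int64
Taking the value at index 'T4' gives 409.

409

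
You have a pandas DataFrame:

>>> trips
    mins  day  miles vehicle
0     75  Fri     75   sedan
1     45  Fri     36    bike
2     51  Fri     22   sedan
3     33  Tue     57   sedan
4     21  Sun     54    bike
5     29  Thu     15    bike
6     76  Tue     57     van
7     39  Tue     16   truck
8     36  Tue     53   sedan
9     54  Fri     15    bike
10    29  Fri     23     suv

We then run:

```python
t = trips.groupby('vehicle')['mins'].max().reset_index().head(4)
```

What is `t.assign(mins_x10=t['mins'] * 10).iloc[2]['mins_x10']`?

290

group by vehicle, max of mins:
vehicle
bike     54
sedan    75
suv      29
truck    39
van      76
Name: mins, dtype: int64
reset_index():
  vehicle  mins
0    bike    54
1   sedan    75
2     suv    29
3   truck    39
4     van    76
take first 4 rows:
  vehicle  mins
0    bike    54
1   sedan    75
2     suv    29
3   truck    39
add column mins_x10 = t['mins'] * 10:
  vehicle  mins  mins_x10
0    bike    54       540
1   sedan    75       750
2     suv    29       290
3   truck    39       390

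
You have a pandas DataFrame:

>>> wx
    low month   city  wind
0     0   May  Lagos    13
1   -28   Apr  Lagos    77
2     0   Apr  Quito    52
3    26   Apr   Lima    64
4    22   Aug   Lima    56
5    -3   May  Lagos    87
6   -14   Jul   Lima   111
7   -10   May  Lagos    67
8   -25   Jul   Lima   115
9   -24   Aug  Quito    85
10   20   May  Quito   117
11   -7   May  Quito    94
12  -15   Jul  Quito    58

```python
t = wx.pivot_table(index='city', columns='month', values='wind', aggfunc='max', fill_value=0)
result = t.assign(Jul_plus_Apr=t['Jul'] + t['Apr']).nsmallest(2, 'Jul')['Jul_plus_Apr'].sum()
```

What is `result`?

187

pivot: rows=city, cols=month, max(wind):
month  Apr  Aug  Jul  May
city                     
Lagos   77    0    0   87
Lima    64   56  115    0
Quito   52   85   58  117
add column Jul_plus_Apr = t['Jul'] + t['Apr']:
month  Apr  Aug  Jul  May  Jul_plus_Apr
city                                   
Lagos   77    0    0   87            77
Lima    64   56  115    0           179
Quito   52   85   58  117           110
take 2 rows with smallest Jul:
month  Apr  Aug  Jul  May  Jul_plus_Apr
city                                   
Lagos   77    0    0   87            77
Quito   52   85   58  117           110
Then the sum of column 'Jul_plus_Apr': 187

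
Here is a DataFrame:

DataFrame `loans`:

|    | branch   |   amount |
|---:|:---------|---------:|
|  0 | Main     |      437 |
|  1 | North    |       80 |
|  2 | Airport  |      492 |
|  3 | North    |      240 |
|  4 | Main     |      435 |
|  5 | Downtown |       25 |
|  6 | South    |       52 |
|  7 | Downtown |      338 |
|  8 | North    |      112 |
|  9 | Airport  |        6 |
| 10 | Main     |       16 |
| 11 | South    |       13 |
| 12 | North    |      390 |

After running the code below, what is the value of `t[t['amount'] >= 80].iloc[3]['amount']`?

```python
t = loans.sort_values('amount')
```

sort by amount:
      branch  amount
9    Airport       6
11     South      13
10      Main      16
5   Downtown      25
6      South      52
1      North      80
8      North     112
3      North     240
7   Downtown     338
12     North     390
4       Main     435
0       Main     437
2    Airport     492
filter rows where amount >= 80:
      branch  amount
1      North      80
8      North     112
3      North     240
7   Downtown     338
12     North     390
4       Main     435
0       Main     437
2    Airport     492

338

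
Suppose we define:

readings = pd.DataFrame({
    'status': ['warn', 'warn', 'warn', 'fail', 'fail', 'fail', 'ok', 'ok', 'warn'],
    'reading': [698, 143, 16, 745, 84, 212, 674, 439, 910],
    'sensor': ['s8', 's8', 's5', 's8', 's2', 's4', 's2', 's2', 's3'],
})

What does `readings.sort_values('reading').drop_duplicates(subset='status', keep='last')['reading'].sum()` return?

2329

sort by reading:
  status  reading sensor
2   warn       16     s5
4   fail       84     s2
1   warn      143     s8
5   fail      212     s4
7     ok      439     s2
6     ok      674     s2
0   warn      698     s8
3   fail      745     s8
8   warn      910     s3
drop duplicate status (keep=last):
  status  reading sensor
6     ok      674     s2
3   fail      745     s8
8   warn      910     s3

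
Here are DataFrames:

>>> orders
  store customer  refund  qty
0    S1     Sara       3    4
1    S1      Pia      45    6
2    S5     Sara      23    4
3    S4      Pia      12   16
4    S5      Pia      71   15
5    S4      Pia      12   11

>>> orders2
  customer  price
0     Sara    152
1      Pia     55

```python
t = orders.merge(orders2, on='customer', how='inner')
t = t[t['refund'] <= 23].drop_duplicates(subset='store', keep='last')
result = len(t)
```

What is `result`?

3

merge on 'customer' (how='inner') → 6 rows:
  store customer  refund  qty  price
0    S1     Sara       3    4    152
1    S1      Pia      45    6     55
2    S5     Sara      23    4    152
3    S4      Pia      12   16     55
4    S5      Pia      71   15     55
5    S4      Pia      12   11     55
filter rows where refund <= 23:
  store customer  refund  qty  price
0    S1     Sara       3    4    152
2    S5     Sara      23    4    152
3    S4      Pia      12   16     55
5    S4      Pia      12   11     55
drop duplicate store (keep=last):
  store customer  refund  qty  price
0    S1     Sara       3    4    152
2    S5     Sara      23    4    152
5    S4      Pia      12   11     55
So result = 3.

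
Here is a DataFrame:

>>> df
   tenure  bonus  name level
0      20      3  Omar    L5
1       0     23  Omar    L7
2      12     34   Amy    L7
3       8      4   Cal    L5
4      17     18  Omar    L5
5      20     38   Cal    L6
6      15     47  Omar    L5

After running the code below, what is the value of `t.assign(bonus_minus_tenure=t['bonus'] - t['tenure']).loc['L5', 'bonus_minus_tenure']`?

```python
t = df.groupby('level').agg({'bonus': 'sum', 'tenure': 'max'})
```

group by level: sum(bonus), max(tenure):
       bonus  tenure
level               
L5        72      20
L6        38      20
L7        57      12
add column bonus_minus_tenure = t['bonus'] - t['tenure']:
       bonus  tenure  bonus_minus_tenure
level                                   
L5        72      20                  52
L6        38      20                  18
L7        57      12                  45
Finally, value at row 'L5', column 'bonus_minus_tenure' = 52.

52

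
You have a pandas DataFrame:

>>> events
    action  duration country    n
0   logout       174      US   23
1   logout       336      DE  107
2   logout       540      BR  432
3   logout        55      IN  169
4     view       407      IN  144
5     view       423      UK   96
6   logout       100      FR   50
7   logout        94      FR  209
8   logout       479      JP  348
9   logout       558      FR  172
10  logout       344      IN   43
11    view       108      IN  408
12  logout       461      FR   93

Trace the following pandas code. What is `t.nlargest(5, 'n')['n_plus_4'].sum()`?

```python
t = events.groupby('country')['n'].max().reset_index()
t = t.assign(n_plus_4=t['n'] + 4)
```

group by country, max of n:
country
BR    432
DE    107
FR    209
IN    408
JP    348
UK     96
US     23
Name: n, dtype: int64
reset_index():
  country    n
0      BR  432
1      DE  107
2      FR  209
3      IN  408
4      JP  348
5      UK   96
6      US   23
add column n_plus_4 = t['n'] + 4:
  country    n  n_plus_4
0      BR  432       436
1      DE  107       111
2      FR  209       213
3      IN  408       412
4      JP  348       352
5      UK   96       100
6      US   23        27
take 5 rows with largest n:
  country    n  n_plus_4
0      BR  432       436
3      IN  408       412
4      JP  348       352
2      FR  209       213
1      DE  107       111
The sum of column 'n_plus_4' is 1524.

1524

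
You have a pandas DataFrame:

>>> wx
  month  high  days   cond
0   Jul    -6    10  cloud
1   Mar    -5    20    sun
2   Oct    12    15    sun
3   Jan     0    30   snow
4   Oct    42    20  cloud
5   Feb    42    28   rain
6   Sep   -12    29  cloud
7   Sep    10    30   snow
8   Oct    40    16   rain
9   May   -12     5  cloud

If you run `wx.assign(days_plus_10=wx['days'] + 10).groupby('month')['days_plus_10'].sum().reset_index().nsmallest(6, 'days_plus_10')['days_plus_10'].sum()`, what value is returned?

222

add column days_plus_10 = wx['days'] + 10:
  month  high  days   cond  days_plus_10
0   Jul    -6    10  cloud            20
1   Mar    -5    20    sun            30
2   Oct    12    15    sun            25
3   Jan     0    30   snow            40
4   Oct    42    20  cloud            30
5   Feb    42    28   rain            38
6   Sep   -12    29  cloud            39
7   Sep    10    30   snow            40
8   Oct    40    16   rain            26
9   May   -12     5  cloud            15
group by month, sum of days_plus_10:
month
Feb    38
Jan    40
Jul    20
Mar    30
May    15
Oct    81
Sep    79
Name: days_plus_10, dtype: int64
reset_index():
  month  days_plus_10
0   Feb            38
1   Jan            40
2   Jul            20
3   Mar            30
4   May            15
5   Oct            81
6   Sep            79
take 6 rows with smallest days_plus_10:
  month  days_plus_10
4   May            15
2   Jul            20
3   Mar            30
0   Feb            38
1   Jan            40
6   Sep            79
The sum of column 'days_plus_10' is 222.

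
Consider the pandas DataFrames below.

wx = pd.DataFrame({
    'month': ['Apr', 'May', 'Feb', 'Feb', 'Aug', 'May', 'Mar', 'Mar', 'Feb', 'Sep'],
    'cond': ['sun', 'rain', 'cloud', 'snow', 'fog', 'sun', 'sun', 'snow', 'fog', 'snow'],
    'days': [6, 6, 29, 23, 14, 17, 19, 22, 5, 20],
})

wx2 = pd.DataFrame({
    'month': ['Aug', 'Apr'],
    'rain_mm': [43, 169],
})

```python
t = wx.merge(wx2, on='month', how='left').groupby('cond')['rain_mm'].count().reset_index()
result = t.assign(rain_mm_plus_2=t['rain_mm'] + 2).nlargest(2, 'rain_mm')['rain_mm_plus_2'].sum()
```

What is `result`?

merge on 'month' (how='left') → 10 rows:
  month   cond  days  rain_mm
0   Apr    sun     6    169.0
1   May   rain     6      NaN
2   Feb  cloud    29      NaN
3   Feb   snow    23      NaN
4   Aug    fog    14     43.0
5   May    sun    17      NaN
6   Mar    sun    19      NaN
7   Mar   snow    22      NaN
8   Feb    fog     5      NaN
9   Sep   snow    20      NaN
group by cond, count of rain_mm:
cond
cloud    0
fog      1
rain     0
snow     0
sun      1
Name: rain_mm, dtype: int64
reset_index():
    cond  rain_mm
0  cloud        0
1    fog        1
2   rain        0
3   snow        0
4    sun        1
add column rain_mm_plus_2 = t['rain_mm'] + 2:
    cond  rain_mm  rain_mm_plus_2
0  cloud        0               2
1    fog        1               3
2   rain        0               2
3   snow        0               2
4    sun        1               3
take 2 rows with largest rain_mm:
  cond  rain_mm  rain_mm_plus_2
1  fog        1               3
4  sun        1               3
Taking the sum of column 'rain_mm_plus_2' gives 6.

6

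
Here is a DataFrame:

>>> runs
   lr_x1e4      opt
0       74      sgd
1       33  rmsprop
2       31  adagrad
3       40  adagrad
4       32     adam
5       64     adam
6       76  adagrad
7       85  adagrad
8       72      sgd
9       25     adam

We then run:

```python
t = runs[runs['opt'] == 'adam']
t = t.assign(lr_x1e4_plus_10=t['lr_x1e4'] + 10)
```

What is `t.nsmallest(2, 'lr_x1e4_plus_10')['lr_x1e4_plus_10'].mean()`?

38.5

filter rows where opt == 'adam':
   lr_x1e4   opt
4       32  adam
5       64  adam
9       25  adam
add column lr_x1e4_plus_10 = t['lr_x1e4'] + 10:
   lr_x1e4   opt  lr_x1e4_plus_10
4       32  adam               42
5       64  adam               74
9       25  adam               35
take 2 rows with smallest lr_x1e4_plus_10:
   lr_x1e4   opt  lr_x1e4_plus_10
9       25  adam               35
4       32  adam               42
Taking the mean of column 'lr_x1e4_plus_10' gives 38.5.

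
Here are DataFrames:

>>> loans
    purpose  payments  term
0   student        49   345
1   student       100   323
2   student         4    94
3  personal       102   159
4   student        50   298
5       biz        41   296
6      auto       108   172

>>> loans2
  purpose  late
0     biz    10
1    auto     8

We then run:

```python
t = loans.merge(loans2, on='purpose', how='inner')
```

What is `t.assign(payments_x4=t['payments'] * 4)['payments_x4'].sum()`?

596

merge on 'purpose' (how='inner') → 2 rows:
  purpose  payments  term  late
0     biz        41   296    10
1    auto       108   172     8
add column payments_x4 = t['payments'] * 4:
  purpose  payments  term  late  payments_x4
0     biz        41   296    10          164
1    auto       108   172     8          432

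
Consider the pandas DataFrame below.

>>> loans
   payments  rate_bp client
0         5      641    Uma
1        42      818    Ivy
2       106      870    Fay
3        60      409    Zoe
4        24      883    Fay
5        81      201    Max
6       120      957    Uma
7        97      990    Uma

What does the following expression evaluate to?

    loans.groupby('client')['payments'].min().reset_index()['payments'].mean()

group by client, min of payments:
client
Fay    24
Ivy    42
Max    81
Uma     5
Zoe    60
Name: payments, dtype: int64
reset_index():
  client  payments
0    Fay        24
1    Ivy        42
2    Max        81
3    Uma         5
4    Zoe        60
Taking the mean of column 'payments' gives 42.4.

42.4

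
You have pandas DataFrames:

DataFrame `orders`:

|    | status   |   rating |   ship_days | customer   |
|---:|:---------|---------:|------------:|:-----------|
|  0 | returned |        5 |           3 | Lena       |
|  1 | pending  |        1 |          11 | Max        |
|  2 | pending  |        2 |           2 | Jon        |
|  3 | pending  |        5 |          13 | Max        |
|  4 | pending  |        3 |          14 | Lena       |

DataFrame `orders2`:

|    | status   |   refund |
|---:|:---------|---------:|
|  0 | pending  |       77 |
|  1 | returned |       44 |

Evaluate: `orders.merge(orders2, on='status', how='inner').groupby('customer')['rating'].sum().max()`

merge on 'status' (how='inner') → 5 rows:
     status  rating  ship_days customer  refund
0  returned       5          3     Lena      44
1   pending       1         11      Max      77
2   pending       2          2      Jon      77
3   pending       5         13      Max      77
4   pending       3         14     Lena      77
group by customer, sum of rating:
customer
Jon     2
Lena    8
Max     6
Name: rating, dtype: int64
Finally, max of the resulting series = 8.

8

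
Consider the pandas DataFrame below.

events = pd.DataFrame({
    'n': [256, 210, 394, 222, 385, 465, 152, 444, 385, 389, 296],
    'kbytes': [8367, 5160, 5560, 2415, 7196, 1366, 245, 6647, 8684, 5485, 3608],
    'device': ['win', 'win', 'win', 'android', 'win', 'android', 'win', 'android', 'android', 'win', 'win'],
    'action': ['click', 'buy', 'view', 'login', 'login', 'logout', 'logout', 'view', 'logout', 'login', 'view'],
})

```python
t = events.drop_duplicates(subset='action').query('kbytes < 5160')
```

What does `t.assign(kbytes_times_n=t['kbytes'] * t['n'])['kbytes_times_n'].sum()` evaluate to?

1171320

drop duplicate action (keep=first):
     n  kbytes   device  action
0  256    8367      win   click
1  210    5160      win     buy
2  394    5560      win    view
3  222    2415  android   login
5  465    1366  android  logout
filter rows where kbytes < 5160:
     n  kbytes   device  action
3  222    2415  android   login
5  465    1366  android  logout
add column kbytes_times_n = t['kbytes'] * t['n']:
     n  kbytes   device  action  kbytes_times_n
3  222    2415  android   login          536130
5  465    1366  android  logout          635190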